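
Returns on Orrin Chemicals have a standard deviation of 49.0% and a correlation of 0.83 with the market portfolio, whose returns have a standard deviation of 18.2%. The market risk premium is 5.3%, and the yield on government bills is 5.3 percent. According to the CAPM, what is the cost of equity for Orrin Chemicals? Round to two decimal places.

β = ρ × σ_i / σ_m = 0.83 × 49.0% / 18.2% = 2.2346
E(R) = 5.3% + 2.2346 × 5.3% = 17.14%

17.14%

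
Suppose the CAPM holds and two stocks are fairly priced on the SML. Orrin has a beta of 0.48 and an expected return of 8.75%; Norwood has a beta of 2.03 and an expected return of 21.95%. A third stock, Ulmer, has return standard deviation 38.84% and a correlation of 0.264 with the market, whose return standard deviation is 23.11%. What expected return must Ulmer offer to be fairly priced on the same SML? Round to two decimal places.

MRP = (21.95% − 8.75%) / (2.03 − 0.48) = 8.5161%
R_f = 8.75% − 0.48 × 8.5161% = 4.6623%
β_Ulmer = ρ·σ_i/σ_m = 0.264 × 38.84 / 23.11 = 0.4437
E(R_Ulmer) = R_f + β × MRP = 4.6623% + 0.4437 × 8.5161% = 8.44%

8.44%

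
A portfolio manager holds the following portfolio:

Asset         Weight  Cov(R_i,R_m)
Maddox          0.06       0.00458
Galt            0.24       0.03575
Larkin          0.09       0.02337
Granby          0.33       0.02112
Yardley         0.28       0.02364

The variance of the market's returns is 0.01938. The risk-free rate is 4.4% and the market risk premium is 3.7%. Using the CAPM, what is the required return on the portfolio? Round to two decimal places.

9.09%

β_Maddox = 0.00458 / 0.01938 = 0.2363
β_Galt = 0.03575 / 0.01938 = 1.8447
β_Larkin = 0.02337 / 0.01938 = 1.2059
β_Granby = 0.02112 / 0.01938 = 1.0898
β_Yardley = 0.02364 / 0.01938 = 1.2198
β_P = Σ w_i β_i = 0.06×0.2363 + 0.24×1.8447 + 0.09×1.2059 + 0.33×1.0898 + 0.28×1.2198 = 1.2666
E(R_P) = R_f + β_P × MRP = 4.4% + 1.2666 × 3.7% = 9.09%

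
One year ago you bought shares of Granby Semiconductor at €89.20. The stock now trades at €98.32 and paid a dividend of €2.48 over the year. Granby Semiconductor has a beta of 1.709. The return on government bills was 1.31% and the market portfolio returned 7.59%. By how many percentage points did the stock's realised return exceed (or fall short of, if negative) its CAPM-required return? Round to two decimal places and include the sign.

+0.96%

Realised HPR = (P1 + D1 − P0) / P0 = (98.32 + 2.48 − 89.20) / 89.20 = 11.60 / 89.20 = 13.0045%
MRP = 7.59% − 1.31% = 6.28%
CAPM required = R_f + β·MRP = 1.31% + 1.709 × 6.28% = 12.04252%
α = realised − required = 13.0045% − 12.04252% = +0.96%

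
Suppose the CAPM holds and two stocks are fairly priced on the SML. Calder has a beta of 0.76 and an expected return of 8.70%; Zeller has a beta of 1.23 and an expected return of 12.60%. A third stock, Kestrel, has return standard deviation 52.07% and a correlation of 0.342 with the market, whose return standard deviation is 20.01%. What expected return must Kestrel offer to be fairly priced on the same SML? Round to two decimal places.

MRP = (12.60% − 8.70%) / (1.23 − 0.76) = 8.2979%
R_f = 8.70% − 0.76 × 8.2979% = 2.3936%
β_Kestrel = ρ·σ_i/σ_m = 0.342 × 52.07 / 20.01 = 0.8900
E(R_Kestrel) = R_f + β × MRP = 2.3936% + 0.8900 × 8.2979% = 9.78%

9.78%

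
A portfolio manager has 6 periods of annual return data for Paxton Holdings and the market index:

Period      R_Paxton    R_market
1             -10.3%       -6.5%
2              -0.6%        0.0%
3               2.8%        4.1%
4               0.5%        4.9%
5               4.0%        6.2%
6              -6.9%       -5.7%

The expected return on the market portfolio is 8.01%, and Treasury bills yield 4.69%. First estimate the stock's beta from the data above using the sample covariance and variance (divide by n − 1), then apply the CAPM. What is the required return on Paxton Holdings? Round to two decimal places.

Mean R_i = (-10.3 − 0.6 + 2.8 + 0.5 + 4.0 − 6.9) / 6 = -1.7500%
Mean R_m = (-6.5 + 0.0 + 4.1 + 4.9 + 6.2 − 5.7) / 6 = 0.5000%
Σ(R_i − R̄_i)(R_m − R̄_m) = 150.2600  ⇒  Cov = 150.2600 / 5 = 30.0520
Σ(R_m − R̄_m)² = 152.5000  ⇒  Var(R_m) = 152.5000 / 5 = 30.5000
β = Cov / Var(R_m) = 30.0520 / 30.5000 = 0.9853
MRP = 8.01% − 4.69% = 3.32%
E(R) = R_f + β × MRP = 4.69% + 0.9853 × 3.32% = 7.96%

7.96%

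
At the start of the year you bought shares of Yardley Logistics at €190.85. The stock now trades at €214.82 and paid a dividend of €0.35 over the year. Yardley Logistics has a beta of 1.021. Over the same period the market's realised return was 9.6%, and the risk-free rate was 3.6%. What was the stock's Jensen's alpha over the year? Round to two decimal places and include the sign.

Realised HPR = (P1 + D1 − P0) / P0 = (214.82 + 0.35 − 190.85) / 190.85 = 24.32 / 190.85 = 12.7430%
MRP = 9.6% − 3.6% = 6.00%
CAPM required = R_f + β·MRP = 3.6% + 1.021 × 6.0% = 9.7260%
α = realised − required = 12.7430% − 9.7260% = +3.02%

+3.02%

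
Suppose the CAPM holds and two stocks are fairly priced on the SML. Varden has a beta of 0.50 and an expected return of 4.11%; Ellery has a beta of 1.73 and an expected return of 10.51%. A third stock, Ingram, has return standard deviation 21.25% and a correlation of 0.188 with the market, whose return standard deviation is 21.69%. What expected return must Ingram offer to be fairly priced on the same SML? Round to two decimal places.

2.47%

MRP = (10.51% − 4.11%) / (1.73 − 0.50) = 5.2033%
R_f = 4.11% − 0.50 × 5.2033% = 1.5084%
β_Ingram = ρ·σ_i/σ_m = 0.188 × 21.25 / 21.69 = 0.1842
E(R_Ingram) = R_f + β × MRP = 1.5084% + 0.1842 × 5.2033% = 2.47%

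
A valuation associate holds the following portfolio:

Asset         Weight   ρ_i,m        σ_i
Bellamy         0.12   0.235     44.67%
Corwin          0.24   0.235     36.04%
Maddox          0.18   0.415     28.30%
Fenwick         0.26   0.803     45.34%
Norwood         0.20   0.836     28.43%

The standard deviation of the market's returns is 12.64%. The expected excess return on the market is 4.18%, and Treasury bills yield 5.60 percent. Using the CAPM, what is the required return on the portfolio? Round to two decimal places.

12.09%

β_Bellamy = 0.235 × 44.67% / 12.64% = 0.8305
β_Corwin = 0.235 × 36.04% / 12.64% = 0.6700
β_Maddox = 0.415 × 28.30% / 12.64% = 0.9292
β_Fenwick = 0.803 × 45.34% / 12.64% = 2.8804
β_Norwood = 0.836 × 28.43% / 12.64% = 1.8803
β_P = Σ w_i β_i = 0.12×0.8305 + 0.24×0.6700 + 0.18×0.9292 + 0.26×2.8804 + 0.20×1.8803 = 1.5527
E(R_P) = R_f + β_P × MRP = 5.60% + 1.5527 × 4.18% = 12.09%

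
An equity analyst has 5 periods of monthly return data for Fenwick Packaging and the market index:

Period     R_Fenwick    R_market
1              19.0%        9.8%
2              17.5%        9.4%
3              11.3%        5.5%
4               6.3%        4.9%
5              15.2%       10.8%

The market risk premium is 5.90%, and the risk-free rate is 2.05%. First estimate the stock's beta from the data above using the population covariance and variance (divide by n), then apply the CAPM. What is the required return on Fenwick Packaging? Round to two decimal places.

Mean R_i = (19.0 + 17.5 + 11.3 + 6.3 + 15.2) / 5 = 13.8600%
Mean R_m = (9.8 + 9.4 + 5.5 + 4.9 + 10.8) / 5 = 8.0800%
Σ(R_i − R̄_i)(R_m − R̄_m) = 47.9360  ⇒  Cov = 47.9360 / 5 = 9.5872
Σ(R_m − R̄_m)² = 28.8680  ⇒  Var(R_m) = 28.8680 / 5 = 5.7736
β = Cov / Var(R_m) = 9.5872 / 5.7736 = 1.6605
E(R) = R_f + β × MRP = 2.05% + 1.6605 × 5.90% = 11.85%

11.85%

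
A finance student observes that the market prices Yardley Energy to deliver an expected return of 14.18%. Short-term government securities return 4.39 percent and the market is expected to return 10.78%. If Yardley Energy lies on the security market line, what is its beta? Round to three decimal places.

1.532

MRP = 10.78% − 4.39% = 6.39%
β = (E(R) − R_f) / MRP = (14.18% − 4.39%) / 6.39% = 9.79% / 6.39% = 1.532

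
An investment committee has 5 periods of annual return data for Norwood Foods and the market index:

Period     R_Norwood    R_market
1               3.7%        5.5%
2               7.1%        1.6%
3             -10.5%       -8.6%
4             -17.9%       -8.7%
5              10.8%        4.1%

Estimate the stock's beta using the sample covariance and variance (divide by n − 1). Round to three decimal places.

Mean R_i = (3.7 + 7.1 − 10.5 − 17.9 + 10.8) / 5 = -1.3600%
Mean R_m = (5.5 + 1.6 − 8.6 − 8.7 + 4.1) / 5 = -1.2200%
Σ(R_i − R̄_i)(R_m − R̄_m) = 313.7240  ⇒  Cov = 313.7240 / 4 = 78.4310
Σ(R_m − R̄_m)² = 191.8280  ⇒  Var(R_m) = 191.8280 / 4 = 47.9570
β = Cov / Var(R_m) = 78.4310 / 47.9570 = 1.6354

1.635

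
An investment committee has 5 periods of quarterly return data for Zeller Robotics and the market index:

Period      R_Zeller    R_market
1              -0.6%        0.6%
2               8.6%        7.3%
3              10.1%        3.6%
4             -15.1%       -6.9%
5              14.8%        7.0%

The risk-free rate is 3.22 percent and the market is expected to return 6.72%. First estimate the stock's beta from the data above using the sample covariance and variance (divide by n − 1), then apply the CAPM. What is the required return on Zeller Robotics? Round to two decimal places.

Mean R_i = (-0.6 + 8.6 + 10.1 − 15.1 + 14.8) / 5 = 3.5600%
Mean R_m = (0.6 + 7.3 + 3.6 − 6.9 + 7.0) / 5 = 2.3200%
Σ(R_i − R̄_i)(R_m − R̄_m) = 265.2740  ⇒  Cov = 265.2740 / 4 = 66.3185
Σ(R_m − R̄_m)² = 136.3080  ⇒  Var(R_m) = 136.3080 / 4 = 34.0770
β = Cov / Var(R_m) = 66.3185 / 34.0770 = 1.9461
MRP = 6.72% − 3.22% = 3.50%
E(R) = R_f + β × MRP = 3.22% + 1.9461 × 3.50% = 10.03%

10.03%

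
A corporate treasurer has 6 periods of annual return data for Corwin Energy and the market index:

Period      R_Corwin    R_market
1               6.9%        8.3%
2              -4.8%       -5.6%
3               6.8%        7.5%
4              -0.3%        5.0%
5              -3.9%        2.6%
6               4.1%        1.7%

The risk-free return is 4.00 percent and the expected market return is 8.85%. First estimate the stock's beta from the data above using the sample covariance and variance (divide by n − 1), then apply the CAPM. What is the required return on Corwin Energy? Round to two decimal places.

Mean R_i = (6.9 − 4.8 + 6.8 − 0.3 − 3.9 + 4.1) / 6 = 1.4667%
Mean R_m = (8.3 − 5.6 + 7.5 + 5.0 + 2.6 + 1.7) / 6 = 3.2500%
Σ(R_i − R̄_i)(R_m − R̄_m) = 101.8800  ⇒  Cov = 101.8800 / 5 = 20.3760
Σ(R_m − R̄_m)² = 127.7750  ⇒  Var(R_m) = 127.7750 / 5 = 25.5550
β = Cov / Var(R_m) = 20.3760 / 25.5550 = 0.7973
MRP = 8.85% − 4.00% = 4.85%
E(R) = R_f + β × MRP = 4.00% + 0.7973 × 4.85% = 7.87%

7.87%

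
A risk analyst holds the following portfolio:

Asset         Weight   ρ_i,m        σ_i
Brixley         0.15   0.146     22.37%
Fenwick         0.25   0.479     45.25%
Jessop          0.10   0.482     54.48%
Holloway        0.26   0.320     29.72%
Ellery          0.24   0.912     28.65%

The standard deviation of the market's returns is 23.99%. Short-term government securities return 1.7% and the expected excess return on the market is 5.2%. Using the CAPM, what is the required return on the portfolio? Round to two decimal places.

5.45%

β_Brixley = 0.146 × 22.37% / 23.99% = 0.1361
β_Fenwick = 0.479 × 45.25% / 23.99% = 0.9035
β_Jessop = 0.482 × 54.48% / 23.99% = 1.0946
β_Holloway = 0.320 × 29.72% / 23.99% = 0.3964
β_Ellery = 0.912 × 28.65% / 23.99% = 1.0892
β_P = Σ w_i β_i = 0.15×0.1361 + 0.25×0.9035 + 0.10×1.0946 + 0.26×0.3964 + 0.24×1.0892 = 0.7202
E(R_P) = R_f + β_P × MRP = 1.7% + 0.7202 × 5.2% = 5.45%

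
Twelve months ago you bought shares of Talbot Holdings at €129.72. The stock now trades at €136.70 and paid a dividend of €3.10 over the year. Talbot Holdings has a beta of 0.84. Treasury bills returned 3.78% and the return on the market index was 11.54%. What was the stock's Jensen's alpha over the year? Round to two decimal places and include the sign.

-2.53%

Realised HPR = (P1 + D1 − P0) / P0 = (136.70 + 3.10 − 129.72) / 129.72 = 10.08 / 129.72 = 7.7706%
MRP = 11.54% − 3.78% = 7.76%
CAPM required = R_f + β·MRP = 3.78% + 0.84 × 7.76% = 10.2984%
α = realised − required = 7.7706% − 10.2984% = -2.53%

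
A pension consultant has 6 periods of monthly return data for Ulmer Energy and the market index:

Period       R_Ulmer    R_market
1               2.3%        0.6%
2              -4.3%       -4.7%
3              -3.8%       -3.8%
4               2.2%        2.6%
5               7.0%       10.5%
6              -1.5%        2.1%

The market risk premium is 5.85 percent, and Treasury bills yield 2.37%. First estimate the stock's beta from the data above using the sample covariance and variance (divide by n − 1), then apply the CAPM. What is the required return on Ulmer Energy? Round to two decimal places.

Mean R_i = (2.3 − 4.3 − 3.8 + 2.2 + 7.0 − 1.5) / 6 = 0.3167%
Mean R_m = (0.6 − 4.7 − 3.8 + 2.6 + 10.5 + 2.1) / 6 = 1.2167%
Σ(R_i − R̄_i)(R_m − R̄_m) = 109.7883  ⇒  Cov = 109.7883 / 5 = 21.9577
Σ(R_m − R̄_m)² = 149.4283  ⇒  Var(R_m) = 149.4283 / 5 = 29.8857
β = Cov / Var(R_m) = 21.9577 / 29.8857 = 0.7347
E(R) = R_f + β × MRP = 2.37% + 0.7347 × 5.85% = 6.67%

6.67%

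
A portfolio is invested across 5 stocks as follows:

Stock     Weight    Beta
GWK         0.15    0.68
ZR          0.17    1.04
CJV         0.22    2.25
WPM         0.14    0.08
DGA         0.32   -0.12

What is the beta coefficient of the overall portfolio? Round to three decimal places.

0.747

β_P = Σ w_i β_i = 0.15×0.68 + 0.17×1.04 + 0.22×2.25 + 0.14×0.08 + 0.32×-0.12 = 0.7466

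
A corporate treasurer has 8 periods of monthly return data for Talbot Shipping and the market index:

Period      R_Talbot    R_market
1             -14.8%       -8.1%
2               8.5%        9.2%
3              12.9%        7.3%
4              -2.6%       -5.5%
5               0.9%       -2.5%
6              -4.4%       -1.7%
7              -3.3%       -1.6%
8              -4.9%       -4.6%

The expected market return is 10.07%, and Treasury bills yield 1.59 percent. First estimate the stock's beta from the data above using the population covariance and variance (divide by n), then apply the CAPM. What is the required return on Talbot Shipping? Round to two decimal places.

12.45%

Mean R_i = (-14.8 + 8.5 + 12.9 − 2.6 + 0.9 − 4.4 − 3.3 − 4.9) / 8 = -0.9625%
Mean R_m = (-8.1 + 9.2 + 7.3 − 5.5 − 2.5 − 1.7 − 1.6 − 4.6) / 8 = -0.9375%
Σ(R_i − R̄_i)(R_m − R̄_m) = 332.3813  ⇒  Cov = 332.3813 / 8 = 41.5477
Σ(R_m − R̄_m)² = 259.6188  ⇒  Var(R_m) = 259.6188 / 8 = 32.4524
β = Cov / Var(R_m) = 41.5477 / 32.4524 = 1.2803
MRP = 10.07% − 1.59% = 8.48%
E(R) = R_f + β × MRP = 1.59% + 1.2803 × 8.48% = 12.45%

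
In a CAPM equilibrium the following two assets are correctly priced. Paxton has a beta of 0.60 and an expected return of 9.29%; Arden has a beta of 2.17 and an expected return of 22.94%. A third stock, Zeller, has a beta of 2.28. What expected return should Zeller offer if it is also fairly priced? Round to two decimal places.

MRP (SML slope) = (22.94% − 9.29%) / (2.17 − 0.60) = 13.65% / 1.57 = 8.6943%
R_f (intercept) = 9.29% − 0.60 × 8.6943% = 4.0734%
E(R_Zeller) = R_f + β × MRP = 4.0734% + 2.28 × 8.6943% = 23.90%

23.90%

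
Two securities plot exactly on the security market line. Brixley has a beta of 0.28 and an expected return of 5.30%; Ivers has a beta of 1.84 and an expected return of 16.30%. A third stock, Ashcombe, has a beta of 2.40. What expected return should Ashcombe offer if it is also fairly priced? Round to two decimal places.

MRP (SML slope) = (16.30% − 5.30%) / (1.84 − 0.28) = 11.00% / 1.56 = 7.0513%
R_f (intercept) = 5.30% − 0.28 × 7.0513% = 3.3256%
E(R_Ashcombe) = R_f + β × MRP = 3.3256% + 2.40 × 7.0513% = 20.25%

20.25%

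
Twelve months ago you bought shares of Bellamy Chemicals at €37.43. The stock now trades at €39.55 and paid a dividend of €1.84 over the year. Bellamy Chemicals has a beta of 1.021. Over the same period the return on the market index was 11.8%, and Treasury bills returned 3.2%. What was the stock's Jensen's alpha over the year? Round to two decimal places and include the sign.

Realised HPR = (P1 + D1 − P0) / P0 = (39.55 + 1.84 − 37.43) / 37.43 = 3.96 / 37.43 = 10.5797%
MRP = 11.8% − 3.2% = 8.60%
CAPM required = R_f + β·MRP = 3.2% + 1.021 × 8.6% = 11.9806%
α = realised − required = 10.5797% − 11.9806% = -1.40%

-1.40%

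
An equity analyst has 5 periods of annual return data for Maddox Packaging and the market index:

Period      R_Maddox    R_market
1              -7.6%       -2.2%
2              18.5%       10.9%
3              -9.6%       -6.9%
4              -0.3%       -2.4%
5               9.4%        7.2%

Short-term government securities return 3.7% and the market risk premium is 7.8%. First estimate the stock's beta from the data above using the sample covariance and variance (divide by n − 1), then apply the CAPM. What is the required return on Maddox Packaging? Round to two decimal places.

Mean R_i = (-7.6 + 18.5 − 9.6 − 0.3 + 9.4) / 5 = 2.0800%
Mean R_m = (-2.2 + 10.9 − 6.9 − 2.4 + 7.2) / 5 = 1.3200%
Σ(R_i − R̄_i)(R_m − R̄_m) = 339.2820  ⇒  Cov = 339.2820 / 4 = 84.8205
Σ(R_m − R̄_m)² = 220.1480  ⇒  Var(R_m) = 220.1480 / 4 = 55.0370
β = Cov / Var(R_m) = 84.8205 / 55.0370 = 1.5412
E(R) = R_f + β × MRP = 3.7% + 1.5412 × 7.8% = 15.72%

15.72%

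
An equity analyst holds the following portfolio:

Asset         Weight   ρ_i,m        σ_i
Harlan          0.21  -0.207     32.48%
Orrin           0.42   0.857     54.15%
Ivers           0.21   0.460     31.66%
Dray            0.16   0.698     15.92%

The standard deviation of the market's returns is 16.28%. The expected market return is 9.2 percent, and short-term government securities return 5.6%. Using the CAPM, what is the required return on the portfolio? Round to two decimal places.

10.67%

β_Harlan = -0.207 × 32.48% / 16.28% = -0.4130
β_Orrin = 0.857 × 54.15% / 16.28% = 2.8505
β_Ivers = 0.460 × 31.66% / 16.28% = 0.8946
β_Dray = 0.698 × 15.92% / 16.28% = 0.6826
β_P = Σ w_i β_i = 0.21×-0.4130 + 0.42×2.8505 + 0.21×0.8946 + 0.16×0.6826 = 1.4076
MRP = 9.2% − 5.6% = 3.60%
E(R_P) = R_f + β_P × MRP = 5.6% + 1.4076 × 3.6% = 10.67%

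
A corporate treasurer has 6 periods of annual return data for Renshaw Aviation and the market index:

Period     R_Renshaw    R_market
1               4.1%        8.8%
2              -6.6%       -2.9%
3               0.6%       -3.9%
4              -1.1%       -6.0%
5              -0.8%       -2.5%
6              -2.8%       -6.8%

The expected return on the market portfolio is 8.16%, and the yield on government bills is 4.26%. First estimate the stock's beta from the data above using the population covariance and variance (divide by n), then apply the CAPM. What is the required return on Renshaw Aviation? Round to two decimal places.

Mean R_i = (4.1 − 6.6 + 0.6 − 1.1 − 0.8 − 2.8) / 6 = -1.1000%
Mean R_m = (8.8 − 2.9 − 3.9 − 6.0 − 2.5 − 6.8) / 6 = -2.2167%
Σ(R_i − R̄_i)(R_m − R̄_m) = 65.8900  ⇒  Cov = 65.8900 / 6 = 10.9817
Σ(R_m − R̄_m)² = 160.0683  ⇒  Var(R_m) = 160.0683 / 6 = 26.6781
β = Cov / Var(R_m) = 10.9817 / 26.6781 = 0.4116
MRP = 8.16% − 4.26% = 3.90%
E(R) = R_f + β × MRP = 4.26% + 0.4116 × 3.90% = 5.87%

5.87%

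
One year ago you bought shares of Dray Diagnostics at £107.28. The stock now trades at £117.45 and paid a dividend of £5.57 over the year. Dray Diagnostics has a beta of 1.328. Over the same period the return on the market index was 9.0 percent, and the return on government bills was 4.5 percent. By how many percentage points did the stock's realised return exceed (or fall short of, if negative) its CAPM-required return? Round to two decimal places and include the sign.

+4.20%

Realised HPR = (P1 + D1 − P0) / P0 = (117.45 + 5.57 − 107.28) / 107.28 = 15.74 / 107.28 = 14.6719%
MRP = 9.0% − 4.5% = 4.50%
CAPM required = R_f + β·MRP = 4.5% + 1.328 × 4.5% = 10.4760%
α = realised − required = 14.6719% − 10.4760% = +4.20%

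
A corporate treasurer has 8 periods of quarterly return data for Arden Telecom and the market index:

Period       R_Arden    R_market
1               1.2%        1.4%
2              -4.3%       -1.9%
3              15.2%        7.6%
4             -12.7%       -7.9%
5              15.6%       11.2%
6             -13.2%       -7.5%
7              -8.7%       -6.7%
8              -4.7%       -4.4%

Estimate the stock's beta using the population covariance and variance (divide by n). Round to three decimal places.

Mean R_i = (1.2 − 4.3 + 15.2 − 12.7 + 15.6 − 13.2 − 8.7 − 4.7) / 8 = -1.4500%
Mean R_m = (1.4 − 1.9 + 7.6 − 7.9 + 11.2 − 7.5 − 6.7 − 4.4) / 8 = -1.0250%
Σ(R_i − R̄_i)(R_m − R̄_m) = 566.5000  ⇒  Cov = 566.5000 / 8 = 70.8125
Σ(R_m − R̄_m)² = 363.2750  ⇒  Var(R_m) = 363.2750 / 8 = 45.4094
β = Cov / Var(R_m) = 70.8125 / 45.4094 = 1.5594

1.559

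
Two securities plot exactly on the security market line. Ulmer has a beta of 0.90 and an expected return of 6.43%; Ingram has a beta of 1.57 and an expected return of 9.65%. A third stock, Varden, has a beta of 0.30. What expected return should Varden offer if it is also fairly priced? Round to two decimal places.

MRP (SML slope) = (9.65% − 6.43%) / (1.57 − 0.90) = 3.22% / 0.67 = 4.8060%
R_f (intercept) = 6.43% − 0.90 × 4.8060% = 2.1046%
E(R_Varden) = R_f + β × MRP = 2.1046% + 0.30 × 4.8060% = 3.55%

3.55%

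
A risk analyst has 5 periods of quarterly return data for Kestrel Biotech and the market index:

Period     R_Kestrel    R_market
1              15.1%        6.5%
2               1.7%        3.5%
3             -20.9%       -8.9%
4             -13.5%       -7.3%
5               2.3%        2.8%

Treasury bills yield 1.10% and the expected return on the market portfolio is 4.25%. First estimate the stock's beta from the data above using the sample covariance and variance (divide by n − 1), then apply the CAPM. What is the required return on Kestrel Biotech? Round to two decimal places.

7.39%

Mean R_i = (15.1 + 1.7 − 20.9 − 13.5 + 2.3) / 5 = -3.0600%
Mean R_m = (6.5 + 3.5 − 8.9 − 7.3 + 2.8) / 5 = -0.6800%
Σ(R_i − R̄_i)(R_m − R̄_m) = 384.6960  ⇒  Cov = 384.6960 / 4 = 96.1740
Σ(R_m − R̄_m)² = 192.5280  ⇒  Var(R_m) = 192.5280 / 4 = 48.1320
β = Cov / Var(R_m) = 96.1740 / 48.1320 = 1.9981
MRP = 4.25% − 1.10% = 3.15%
E(R) = R_f + β × MRP = 1.10% + 1.9981 × 3.15% = 7.39%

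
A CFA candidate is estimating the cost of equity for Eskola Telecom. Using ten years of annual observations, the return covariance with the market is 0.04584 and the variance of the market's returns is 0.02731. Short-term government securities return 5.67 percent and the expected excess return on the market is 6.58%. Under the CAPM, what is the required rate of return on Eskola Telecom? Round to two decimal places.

16.71%

β = Cov(R_i, R_m) / Var(R_m) = 0.04584 / 0.02731 = 1.6785
E(R) = R_f + β × MRP = 5.67% + 1.6785 × 6.58% = 16.71%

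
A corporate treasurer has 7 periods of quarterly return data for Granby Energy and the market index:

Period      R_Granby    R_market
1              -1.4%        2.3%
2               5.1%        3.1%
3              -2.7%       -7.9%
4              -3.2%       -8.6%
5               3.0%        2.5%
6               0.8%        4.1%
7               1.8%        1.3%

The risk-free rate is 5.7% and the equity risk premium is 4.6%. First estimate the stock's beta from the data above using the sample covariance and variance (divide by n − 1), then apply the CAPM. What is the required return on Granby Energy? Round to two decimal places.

Mean R_i = (-1.4 + 5.1 − 2.7 − 3.2 + 3.0 + 0.8 + 1.8) / 7 = 0.4857%
Mean R_m = (2.3 + 3.1 − 7.9 − 8.6 + 2.5 + 4.1 + 1.3) / 7 = -0.4571%
Σ(R_i − R̄_i)(R_m − R̄_m) = 76.1143  ⇒  Cov = 76.1143 / 6 = 12.6857
Σ(R_m − R̄_m)² = 174.5571  ⇒  Var(R_m) = 174.5571 / 6 = 29.0929
β = Cov / Var(R_m) = 12.6857 / 29.0929 = 0.4360
E(R) = R_f + β × MRP = 5.7% + 0.4360 × 4.6% = 7.71%

7.71%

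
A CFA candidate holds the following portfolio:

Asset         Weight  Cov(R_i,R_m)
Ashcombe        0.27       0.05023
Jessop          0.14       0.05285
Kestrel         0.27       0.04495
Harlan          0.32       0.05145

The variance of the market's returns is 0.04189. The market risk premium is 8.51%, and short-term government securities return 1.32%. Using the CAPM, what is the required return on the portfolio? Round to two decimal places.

11.39%

β_Ashcombe = 0.05023 / 0.04189 = 1.1991
β_Jessop = 0.05285 / 0.04189 = 1.2616
β_Kestrel = 0.04495 / 0.04189 = 1.0730
β_Harlan = 0.05145 / 0.04189 = 1.2282
β_P = Σ w_i β_i = 0.27×1.1991 + 0.14×1.2616 + 0.27×1.0730 + 0.32×1.2282 = 1.1831
E(R_P) = R_f + β_P × MRP = 1.32% + 1.1831 × 8.51% = 11.39%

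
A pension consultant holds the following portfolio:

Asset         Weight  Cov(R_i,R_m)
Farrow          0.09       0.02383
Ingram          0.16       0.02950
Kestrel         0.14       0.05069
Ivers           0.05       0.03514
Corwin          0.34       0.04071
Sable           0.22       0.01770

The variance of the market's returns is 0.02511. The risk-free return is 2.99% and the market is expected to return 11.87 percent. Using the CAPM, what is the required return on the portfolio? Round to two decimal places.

14.82%

β_Farrow = 0.02383 / 0.02511 = 0.9490
β_Ingram = 0.02950 / 0.02511 = 1.1748
β_Kestrel = 0.05069 / 0.02511 = 2.0187
β_Ivers = 0.03514 / 0.02511 = 1.3994
β_Corwin = 0.04071 / 0.02511 = 1.6213
β_Sable = 0.01770 / 0.02511 = 0.7049
β_P = Σ w_i β_i = 0.09×0.9490 + 0.16×1.1748 + 0.14×2.0187 + 0.05×1.3994 + 0.34×1.6213 + 0.22×0.7049 = 1.3323
MRP = 11.87% − 2.99% = 8.88%
E(R_P) = R_f + β_P × MRP = 2.99% + 1.3323 × 8.88% = 14.82%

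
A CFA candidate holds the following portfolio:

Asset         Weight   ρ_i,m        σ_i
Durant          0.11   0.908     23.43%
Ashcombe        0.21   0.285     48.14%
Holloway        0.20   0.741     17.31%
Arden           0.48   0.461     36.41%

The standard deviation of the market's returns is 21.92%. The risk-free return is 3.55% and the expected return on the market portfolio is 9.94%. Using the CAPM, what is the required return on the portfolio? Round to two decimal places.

8.17%

β_Durant = 0.908 × 23.43% / 21.92% = 0.9705
β_Ashcombe = 0.285 × 48.14% / 21.92% = 0.6259
β_Holloway = 0.741 × 17.31% / 21.92% = 0.5852
β_Arden = 0.461 × 36.41% / 21.92% = 0.7657
β_P = Σ w_i β_i = 0.11×0.9705 + 0.21×0.6259 + 0.20×0.5852 + 0.48×0.7657 = 0.7228
MRP = 9.94% − 3.55% = 6.39%
E(R_P) = R_f + β_P × MRP = 3.55% + 0.7228 × 6.39% = 8.17%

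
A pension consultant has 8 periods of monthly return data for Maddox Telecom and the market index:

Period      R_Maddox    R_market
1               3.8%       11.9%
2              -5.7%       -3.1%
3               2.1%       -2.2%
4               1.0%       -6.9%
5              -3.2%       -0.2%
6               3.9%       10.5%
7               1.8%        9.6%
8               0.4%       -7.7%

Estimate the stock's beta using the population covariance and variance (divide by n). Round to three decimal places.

0.226

Mean R_i = (3.8 − 5.7 + 2.1 + 1.0 − 3.2 + 3.9 + 1.8 + 0.4) / 8 = 0.5125%
Mean R_m = (11.9 − 3.1 − 2.2 − 6.9 − 0.2 + 10.5 + 9.6 − 7.7) / 8 = 1.4875%
Σ(R_i − R̄_i)(R_m − R̄_m) = 101.0613  ⇒  Cov = 101.0613 / 8 = 12.6327
Σ(R_m − R̄_m)² = 447.7088  ⇒  Var(R_m) = 447.7088 / 8 = 55.9636
β = Cov / Var(R_m) = 12.6327 / 55.9636 = 0.2257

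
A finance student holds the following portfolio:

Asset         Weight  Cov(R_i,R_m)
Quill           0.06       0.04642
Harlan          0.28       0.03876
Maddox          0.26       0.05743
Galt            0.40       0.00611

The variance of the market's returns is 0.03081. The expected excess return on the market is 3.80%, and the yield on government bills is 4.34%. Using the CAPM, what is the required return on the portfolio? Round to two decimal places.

β_Quill = 0.04642 / 0.03081 = 1.5067
β_Harlan = 0.03876 / 0.03081 = 1.2580
β_Maddox = 0.05743 / 0.03081 = 1.8640
β_Galt = 0.00611 / 0.03081 = 0.1983
β_P = Σ w_i β_i = 0.06×1.5067 + 0.28×1.2580 + 0.26×1.8640 + 0.40×0.1983 = 1.0066
E(R_P) = R_f + β_P × MRP = 4.34% + 1.0066 × 3.80% = 8.17%

8.17%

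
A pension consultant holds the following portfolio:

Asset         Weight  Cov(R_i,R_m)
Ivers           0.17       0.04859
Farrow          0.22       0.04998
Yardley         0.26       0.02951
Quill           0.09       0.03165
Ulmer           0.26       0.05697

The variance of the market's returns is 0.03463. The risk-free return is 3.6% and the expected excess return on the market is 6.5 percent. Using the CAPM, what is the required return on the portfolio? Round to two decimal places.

11.97%

β_Ivers = 0.04859 / 0.03463 = 1.4031
β_Farrow = 0.04998 / 0.03463 = 1.4433
β_Yardley = 0.02951 / 0.03463 = 0.8522
β_Quill = 0.03165 / 0.03463 = 0.9139
β_Ulmer = 0.05697 / 0.03463 = 1.6451
β_P = Σ w_i β_i = 0.17×1.4031 + 0.22×1.4433 + 0.26×0.8522 + 0.09×0.9139 + 0.26×1.6451 = 1.2876
E(R_P) = R_f + β_P × MRP = 3.6% + 1.2876 × 6.5% = 11.97%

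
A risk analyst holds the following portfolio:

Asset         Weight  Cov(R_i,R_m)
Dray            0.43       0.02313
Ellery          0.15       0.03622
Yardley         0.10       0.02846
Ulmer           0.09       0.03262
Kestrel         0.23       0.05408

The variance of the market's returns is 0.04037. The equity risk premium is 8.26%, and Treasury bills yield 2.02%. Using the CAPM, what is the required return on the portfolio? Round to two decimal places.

β_Dray = 0.02313 / 0.04037 = 0.5730
β_Ellery = 0.03622 / 0.04037 = 0.8972
β_Yardley = 0.02846 / 0.04037 = 0.7050
β_Ulmer = 0.03262 / 0.04037 = 0.8080
β_Kestrel = 0.05408 / 0.04037 = 1.3396
β_P = Σ w_i β_i = 0.43×0.5730 + 0.15×0.8972 + 0.10×0.7050 + 0.09×0.8080 + 0.23×1.3396 = 0.8323
E(R_P) = R_f + β_P × MRP = 2.02% + 0.8323 × 8.26% = 8.89%

8.89%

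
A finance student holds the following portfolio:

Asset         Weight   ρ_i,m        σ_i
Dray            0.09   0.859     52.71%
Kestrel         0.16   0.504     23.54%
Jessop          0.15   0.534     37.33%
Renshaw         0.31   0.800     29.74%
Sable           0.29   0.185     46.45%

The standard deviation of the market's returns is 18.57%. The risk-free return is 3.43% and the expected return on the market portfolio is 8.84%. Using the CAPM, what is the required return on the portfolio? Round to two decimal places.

8.92%

β_Dray = 0.859 × 52.71% / 18.57% = 2.4382
β_Kestrel = 0.504 × 23.54% / 18.57% = 0.6389
β_Jessop = 0.534 × 37.33% / 18.57% = 1.0735
β_Renshaw = 0.800 × 29.74% / 18.57% = 1.2812
β_Sable = 0.185 × 46.45% / 18.57% = 0.4627
β_P = Σ w_i β_i = 0.09×2.4382 + 0.16×0.6389 + 0.15×1.0735 + 0.31×1.2812 + 0.29×0.4627 = 1.0140
MRP = 8.84% − 3.43% = 5.41%
E(R_P) = R_f + β_P × MRP = 3.43% + 1.0140 × 5.41% = 8.92%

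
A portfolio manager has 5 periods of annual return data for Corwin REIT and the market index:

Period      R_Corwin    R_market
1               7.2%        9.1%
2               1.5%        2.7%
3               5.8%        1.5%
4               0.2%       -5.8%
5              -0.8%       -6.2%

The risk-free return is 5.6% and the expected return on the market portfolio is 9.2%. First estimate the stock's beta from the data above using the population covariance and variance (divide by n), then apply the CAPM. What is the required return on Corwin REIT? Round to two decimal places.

Mean R_i = (7.2 + 1.5 + 5.8 + 0.2 − 0.8) / 5 = 2.7800%
Mean R_m = (9.1 + 2.7 + 1.5 − 5.8 − 6.2) / 5 = 0.2600%
Σ(R_i − R̄_i)(R_m − R̄_m) = 78.4560  ⇒  Cov = 78.4560 / 5 = 15.6912
Σ(R_m − R̄_m)² = 164.0920  ⇒  Var(R_m) = 164.0920 / 5 = 32.8184
β = Cov / Var(R_m) = 15.6912 / 32.8184 = 0.4781
MRP = 9.2% − 5.6% = 3.60%
E(R) = R_f + β × MRP = 5.6% + 0.4781 × 3.6% = 7.32%

7.32%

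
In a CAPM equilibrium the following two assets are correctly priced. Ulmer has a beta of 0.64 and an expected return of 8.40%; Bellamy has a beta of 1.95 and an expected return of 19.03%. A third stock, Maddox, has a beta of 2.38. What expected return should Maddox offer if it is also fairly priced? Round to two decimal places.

22.52%

MRP (SML slope) = (19.03% − 8.40%) / (1.95 − 0.64) = 10.63% / 1.31 = 8.1145%
R_f (intercept) = 8.40% − 0.64 × 8.1145% = 3.2067%
E(R_Maddox) = R_f + β × MRP = 3.2067% + 2.38 × 8.1145% = 22.52%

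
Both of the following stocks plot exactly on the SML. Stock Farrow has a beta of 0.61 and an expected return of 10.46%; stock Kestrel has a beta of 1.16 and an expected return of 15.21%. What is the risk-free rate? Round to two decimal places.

Both satisfy E(R) = R_f + β·MRP, so the slope of the SML is
MRP = (15.21% − 10.46%) / (1.16 − 0.61) = 4.75% / 0.55 = 8.6364%
R_f = E(R_Farrow) − β_Farrow·MRP = 10.46% − 0.61 × 8.6364% = 5.1918%

5.19%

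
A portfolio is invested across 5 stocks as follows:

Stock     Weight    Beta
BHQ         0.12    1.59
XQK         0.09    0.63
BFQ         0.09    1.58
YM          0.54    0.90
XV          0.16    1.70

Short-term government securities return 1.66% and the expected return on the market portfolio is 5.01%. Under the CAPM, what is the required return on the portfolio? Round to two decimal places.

5.50%

β_P = Σ w_i β_i = 0.12×1.59 + 0.09×0.63 + 0.09×1.58 + 0.54×0.90 + 0.16×1.70 = 1.1477
MRP = 5.01% − 1.66% = 3.35%
E(R_P) = R_f + β_P × MRP = 1.66% + 1.1477 × 3.35% = 5.50%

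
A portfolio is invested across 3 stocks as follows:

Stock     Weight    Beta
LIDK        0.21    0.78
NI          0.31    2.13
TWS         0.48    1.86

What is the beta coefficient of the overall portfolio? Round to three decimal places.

1.717

β_P = Σ w_i β_i = 0.21×0.78 + 0.31×2.13 + 0.48×1.86 = 1.7169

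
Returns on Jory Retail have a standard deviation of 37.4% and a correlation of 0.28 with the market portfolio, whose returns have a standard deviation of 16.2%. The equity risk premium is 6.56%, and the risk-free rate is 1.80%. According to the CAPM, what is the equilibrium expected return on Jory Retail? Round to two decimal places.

β = ρ × σ_i / σ_m = 0.28 × 37.4% / 16.2% = 0.6464
E(R) = 1.80% + 0.6464 × 6.56% = 6.04%

6.04%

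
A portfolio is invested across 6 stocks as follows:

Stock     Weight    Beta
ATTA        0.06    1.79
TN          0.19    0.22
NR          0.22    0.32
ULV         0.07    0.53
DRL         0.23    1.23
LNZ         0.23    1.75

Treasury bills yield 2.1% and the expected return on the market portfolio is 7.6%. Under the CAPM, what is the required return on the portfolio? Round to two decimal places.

7.28%

β_P = Σ w_i β_i = 0.06×1.79 + 0.19×0.22 + 0.22×0.32 + 0.07×0.53 + 0.23×1.23 + 0.23×1.75 = 0.9421
MRP = 7.6% − 2.1% = 5.50%
E(R_P) = R_f + β_P × MRP = 2.1% + 0.9421 × 5.5% = 7.28%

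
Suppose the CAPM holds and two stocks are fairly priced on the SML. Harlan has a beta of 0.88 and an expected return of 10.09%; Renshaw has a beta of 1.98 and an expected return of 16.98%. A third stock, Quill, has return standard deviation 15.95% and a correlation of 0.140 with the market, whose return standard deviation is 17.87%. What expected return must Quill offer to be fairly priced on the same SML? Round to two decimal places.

5.36%

MRP = (16.98% − 10.09%) / (1.98 − 0.88) = 6.2636%
R_f = 10.09% − 0.88 × 6.2636% = 4.5780%
β_Quill = ρ·σ_i/σ_m = 0.140 × 15.95 / 17.87 = 0.1250
E(R_Quill) = R_f + β × MRP = 4.5780% + 0.1250 × 6.2636% = 5.36%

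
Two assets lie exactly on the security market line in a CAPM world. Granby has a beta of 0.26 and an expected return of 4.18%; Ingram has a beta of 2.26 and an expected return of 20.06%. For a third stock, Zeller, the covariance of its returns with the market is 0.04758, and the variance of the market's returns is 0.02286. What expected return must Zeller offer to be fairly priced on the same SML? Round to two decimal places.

MRP = (20.06% − 4.18%) / (2.26 − 0.26) = 7.9400%
R_f = 4.18% − 0.26 × 7.9400% = 2.1156%
β_Zeller = Cov / Var(R_m) = 0.04758 / 0.02286 = 2.0814
E(R_Zeller) = R_f + β × MRP = 2.1156% + 2.0814 × 7.9400% = 18.64%

18.64%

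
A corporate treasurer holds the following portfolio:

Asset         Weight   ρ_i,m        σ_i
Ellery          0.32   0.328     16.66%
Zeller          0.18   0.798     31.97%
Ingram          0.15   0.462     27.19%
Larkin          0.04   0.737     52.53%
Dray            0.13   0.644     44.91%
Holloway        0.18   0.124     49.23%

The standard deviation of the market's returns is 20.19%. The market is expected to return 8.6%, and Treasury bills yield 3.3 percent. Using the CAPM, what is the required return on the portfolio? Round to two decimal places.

7.14%

β_Ellery = 0.328 × 16.66% / 20.19% = 0.2707
β_Zeller = 0.798 × 31.97% / 20.19% = 1.2636
β_Ingram = 0.462 × 27.19% / 20.19% = 0.6222
β_Larkin = 0.737 × 52.53% / 20.19% = 1.9175
β_Dray = 0.644 × 44.91% / 20.19% = 1.4325
β_Holloway = 0.124 × 49.23% / 20.19% = 0.3024
β_P = Σ w_i β_i = 0.32×0.2707 + 0.18×1.2636 + 0.15×0.6222 + 0.04×1.9175 + 0.13×1.4325 + 0.18×0.3024 = 0.7248
MRP = 8.6% − 3.3% = 5.30%
E(R_P) = R_f + β_P × MRP = 3.3% + 0.7248 × 5.3% = 7.14%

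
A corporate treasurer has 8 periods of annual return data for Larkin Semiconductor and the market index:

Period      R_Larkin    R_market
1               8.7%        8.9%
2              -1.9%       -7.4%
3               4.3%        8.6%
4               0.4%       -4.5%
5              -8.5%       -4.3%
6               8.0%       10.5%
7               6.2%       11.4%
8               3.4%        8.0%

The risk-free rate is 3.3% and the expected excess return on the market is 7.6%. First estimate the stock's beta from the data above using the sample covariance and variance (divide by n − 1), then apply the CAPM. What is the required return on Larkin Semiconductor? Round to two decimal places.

7.99%

Mean R_i = (8.7 − 1.9 + 4.3 + 0.4 − 8.5 + 8.0 + 6.2 + 3.4) / 8 = 2.5750%
Mean R_m = (8.9 − 7.4 + 8.6 − 4.5 − 4.3 + 10.5 + 11.4 + 8.0) / 8 = 3.9000%
Σ(R_i − R̄_i)(R_m − R̄_m) = 264.7600  ⇒  Cov = 264.7600 / 7 = 37.8229
Σ(R_m − R̄_m)² = 429.2000  ⇒  Var(R_m) = 429.2000 / 7 = 61.3143
β = Cov / Var(R_m) = 37.8229 / 61.3143 = 0.6169
E(R) = R_f + β × MRP = 3.3% + 0.6169 × 7.6% = 7.99%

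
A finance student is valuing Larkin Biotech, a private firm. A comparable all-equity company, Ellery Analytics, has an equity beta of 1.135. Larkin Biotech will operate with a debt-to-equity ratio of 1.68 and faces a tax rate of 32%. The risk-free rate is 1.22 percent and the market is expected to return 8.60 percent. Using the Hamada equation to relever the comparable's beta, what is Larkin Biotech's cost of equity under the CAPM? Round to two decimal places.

β_L = β_U × [1 + (1 − t)(D/E)] = 1.135 × [1 + (1 − 0.32) × 1.68]
    = 1.135 × [1 + 0.68 × 1.68] = 1.135 × 2.1424 = 2.4316
MRP = 8.60% − 1.22% = 7.38%
E(R) = R_f + β_L × MRP = 1.22% + 2.4316 × 7.38% = 19.17%

19.17%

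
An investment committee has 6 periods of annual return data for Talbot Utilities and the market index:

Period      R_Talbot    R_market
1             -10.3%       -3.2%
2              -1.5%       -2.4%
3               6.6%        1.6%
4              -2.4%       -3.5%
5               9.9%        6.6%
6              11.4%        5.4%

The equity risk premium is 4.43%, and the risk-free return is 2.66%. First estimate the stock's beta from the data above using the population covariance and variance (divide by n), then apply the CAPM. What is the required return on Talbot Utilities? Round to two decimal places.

Mean R_i = (-10.3 − 1.5 + 6.6 − 2.4 + 9.9 + 11.4) / 6 = 2.2833%
Mean R_m = (-3.2 − 2.4 + 1.6 − 3.5 + 6.6 + 5.4) / 6 = 0.7500%
Σ(R_i − R̄_i)(R_m − R̄_m) = 172.1450  ⇒  Cov = 172.1450 / 6 = 28.6908
Σ(R_m − R̄_m)² = 100.1550  ⇒  Var(R_m) = 100.1550 / 6 = 16.6925
β = Cov / Var(R_m) = 28.6908 / 16.6925 = 1.7188
E(R) = R_f + β × MRP = 2.66% + 1.7188 × 4.43% = 10.27%

10.27%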